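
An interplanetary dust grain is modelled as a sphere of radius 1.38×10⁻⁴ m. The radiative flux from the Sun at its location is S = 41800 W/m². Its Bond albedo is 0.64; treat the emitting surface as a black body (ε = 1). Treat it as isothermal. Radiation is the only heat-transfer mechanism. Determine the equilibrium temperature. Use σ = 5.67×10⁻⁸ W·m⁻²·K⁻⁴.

T ≈ 508 K

At equilibrium, absorbed power = emitted power.
Absorbing cross-section = πr² = 5.983×10⁻⁸ m²; emitting surface = 4πr² = 2.393×10⁻⁷ m² (ratio 4).
(1−a)S·A_cross = εσ·A_surf·T⁴  ⇒  T⁴ = (1−a)S/(4σ).
T⁴ = 0.360·41800/(4·5.67×10⁻⁸) = 6.635×10¹⁰ K⁴.
T = (6.635×10¹⁰)^(1/4).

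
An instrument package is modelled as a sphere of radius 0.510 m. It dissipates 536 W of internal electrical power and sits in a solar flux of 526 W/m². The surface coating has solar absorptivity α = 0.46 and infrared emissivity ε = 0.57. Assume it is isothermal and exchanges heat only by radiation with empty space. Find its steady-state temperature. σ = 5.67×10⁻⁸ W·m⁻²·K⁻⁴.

At steady state, absorbed solar power + internal power = radiated power.
Absorbed: α·S·A_cross = 0.46·526·0.8171 = 197.7 W (cross-section πr²).
Total input = 197.7 + 536 = 733.7 W.
Radiated: εσ·A_surf·T⁴ with A_surf = 4πr² = 3.269 m².
T⁴ = 733.7/(0.57·5.67×10⁻⁸·3.269) = 6.946×10⁹ K⁴.

T ≈ 289 K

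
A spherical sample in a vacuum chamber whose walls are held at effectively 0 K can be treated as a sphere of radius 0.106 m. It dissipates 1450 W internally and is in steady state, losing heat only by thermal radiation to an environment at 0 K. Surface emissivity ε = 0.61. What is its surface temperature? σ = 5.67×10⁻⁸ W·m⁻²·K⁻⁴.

T ≈ 738 K

Steady state: internal power = radiated power, P = εσA T⁴.
Radiating area A = 4πr² = 0.1412 m².
T⁴ = P/(εσA) = 1450/(0.61·5.67×10⁻⁸·0.1412) = 2.969×10¹¹ K⁴.
T = (2.969×10¹¹)^(1/4).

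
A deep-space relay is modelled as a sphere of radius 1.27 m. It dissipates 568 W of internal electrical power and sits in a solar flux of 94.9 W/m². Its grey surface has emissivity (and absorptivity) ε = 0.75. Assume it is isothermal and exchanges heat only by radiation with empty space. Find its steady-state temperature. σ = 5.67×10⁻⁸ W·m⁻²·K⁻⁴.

At steady state, absorbed solar power + internal power = radiated power.
Absorbed: α·S·A_cross = 0.75·94.9·5.067 = 360.6 W (cross-section πr²).
Total input = 360.6 + 568 = 928.6 W.
Radiated: εσ·A_surf·T⁴ with A_surf = 4πr² = 20.27 m².
T⁴ = 928.6/(0.75·5.67×10⁻⁸·20.27) = 1.077×10⁹ K⁴.

T ≈ 181 K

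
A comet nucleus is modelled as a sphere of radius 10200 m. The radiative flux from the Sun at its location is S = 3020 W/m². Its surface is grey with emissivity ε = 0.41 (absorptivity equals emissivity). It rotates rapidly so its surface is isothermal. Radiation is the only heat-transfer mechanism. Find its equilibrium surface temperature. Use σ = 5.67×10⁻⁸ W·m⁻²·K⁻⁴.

At equilibrium, absorbed power = emitted power.
Absorbing cross-section = πr² = 3.269×10⁸ m²; emitting surface = 4πr² = 1.307×10⁹ m² (ratio 4).
εS·A_cross = εσ·A_surf·T⁴  ⇒  T⁴ = S/(4σ)   (ε cancels).
T⁴ = 3020/(4·5.67×10⁻⁸) = 1.332×10¹⁰ K⁴.
T = (1.332×10¹⁰)^(1/4).

T ≈ 340 K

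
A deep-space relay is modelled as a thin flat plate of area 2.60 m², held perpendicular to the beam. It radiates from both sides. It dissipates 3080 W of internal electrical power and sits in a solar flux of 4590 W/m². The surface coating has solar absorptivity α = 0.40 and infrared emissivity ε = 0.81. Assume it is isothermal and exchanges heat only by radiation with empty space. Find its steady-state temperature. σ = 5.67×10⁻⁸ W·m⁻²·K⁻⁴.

T ≈ 426 K

At steady state, absorbed solar power + internal power = radiated power.
Absorbed: α·S·A_cross = 0.40·4590·2.600 = 4774 W (cross-section A).
Total input = 4774 + 3080 = 7854 W.
Radiated: εσ·A_surf·T⁴ with A_surf = 2A = 5.200 m².
T⁴ = 7854/(0.81·5.67×10⁻⁸·5.200) = 3.288×10¹⁰ K⁴.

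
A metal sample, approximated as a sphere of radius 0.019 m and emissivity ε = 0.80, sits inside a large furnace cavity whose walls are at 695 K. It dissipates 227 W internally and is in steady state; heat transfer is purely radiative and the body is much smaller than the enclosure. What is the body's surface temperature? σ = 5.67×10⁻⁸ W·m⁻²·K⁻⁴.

For a small grey body in a large enclosure, net radiated power = εσA(T⁴ − T_w⁴).
Steady state: P = εσA(T⁴ − T_w⁴) with A = 4πr² = 0.004536 m².
T⁴ = P/(εσA) + T_w⁴ = 227/(0.80·5.67×10⁻⁸·0.004536) + (695)⁴
    = 1.103×10¹² + 2.333×10¹¹ = 1.336×10¹² K⁴.

T ≈ 1080 K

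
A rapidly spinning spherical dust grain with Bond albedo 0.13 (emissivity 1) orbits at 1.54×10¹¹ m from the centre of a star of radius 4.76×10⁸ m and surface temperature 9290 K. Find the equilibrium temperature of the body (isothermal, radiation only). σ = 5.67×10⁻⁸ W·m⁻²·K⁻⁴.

T ≈ 353 K

The star's surface emits σT_*⁴; at distance d the flux is S = σT_*⁴(R_*/d)².
S = 5.67×10⁻⁸·(9290)⁴·(4.76×10⁸/1.54×10¹¹)² = 4035 W/m².
For an isothermal sphere T⁴ = (1−a)S/(4σ) = 1.548×10¹⁰ K⁴.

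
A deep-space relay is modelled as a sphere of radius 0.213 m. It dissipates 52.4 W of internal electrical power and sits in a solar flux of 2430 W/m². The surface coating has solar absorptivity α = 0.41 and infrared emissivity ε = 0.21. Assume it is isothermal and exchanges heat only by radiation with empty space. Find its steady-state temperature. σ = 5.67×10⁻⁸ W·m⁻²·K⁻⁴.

At steady state, absorbed solar power + internal power = radiated power.
Absorbed: α·S·A_cross = 0.41·2430·0.1425 = 142.0 W (cross-section πr²).
Total input = 142.0 + 52.4 = 194.4 W.
Radiated: εσ·A_surf·T⁴ with A_surf = 4πr² = 0.5701 m².
T⁴ = 194.4/(0.21·5.67×10⁻⁸·0.5701) = 2.864×10¹⁰ K⁴.

T ≈ 411 K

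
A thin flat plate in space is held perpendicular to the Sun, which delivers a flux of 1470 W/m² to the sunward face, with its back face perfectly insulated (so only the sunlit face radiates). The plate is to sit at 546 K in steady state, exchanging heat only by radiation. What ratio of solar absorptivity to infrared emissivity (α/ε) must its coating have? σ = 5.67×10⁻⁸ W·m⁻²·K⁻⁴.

α/ε ≈ 3.43

Balance: αS·A = εσ·1A·T⁴ ⇒ α/ε = σT⁴/S.
α/ε = 5.67×10⁻⁸·(546)⁴/1470 = 5.67×10⁻⁸·8.887×10¹⁰/1470.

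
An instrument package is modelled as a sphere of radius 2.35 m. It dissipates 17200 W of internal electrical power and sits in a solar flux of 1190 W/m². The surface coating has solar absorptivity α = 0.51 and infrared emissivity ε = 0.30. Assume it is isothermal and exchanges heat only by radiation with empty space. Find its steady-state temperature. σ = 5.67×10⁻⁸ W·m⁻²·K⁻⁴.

At steady state, absorbed solar power + internal power = radiated power.
Absorbed: α·S·A_cross = 0.51·1190·17.35 = 10530 W (cross-section πr²).
Total input = 10530 + 17200 = 27730 W.
Radiated: εσ·A_surf·T⁴ with A_surf = 4πr² = 69.40 m².
T⁴ = 27730/(0.30·5.67×10⁻⁸·69.40) = 2.349×10¹⁰ K⁴.

T ≈ 391 K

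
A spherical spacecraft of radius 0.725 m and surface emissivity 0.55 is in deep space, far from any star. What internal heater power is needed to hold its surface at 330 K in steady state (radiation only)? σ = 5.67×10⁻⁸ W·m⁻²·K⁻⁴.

P = εσ·4πr²·T⁴.
4πr² = 6.605 m²; T⁴ = 1.186×10¹⁰ K⁴.
P = 0.55·5.67×10⁻⁸·6.605·1.186×10¹⁰.

P ≈ 2440 W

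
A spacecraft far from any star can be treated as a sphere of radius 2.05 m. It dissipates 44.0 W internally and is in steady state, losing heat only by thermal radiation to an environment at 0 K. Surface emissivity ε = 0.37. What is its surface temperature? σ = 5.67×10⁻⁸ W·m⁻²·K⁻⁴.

Steady state: internal power = radiated power, P = εσA T⁴.
Radiating area A = 4πr² = 52.81 m².
T⁴ = P/(εσA) = 44.0/(0.37·5.67×10⁻⁸·52.81) = 3.971×10⁷ K⁴.
T = (3.971×10⁷)^(1/4).

T ≈ 79.4 K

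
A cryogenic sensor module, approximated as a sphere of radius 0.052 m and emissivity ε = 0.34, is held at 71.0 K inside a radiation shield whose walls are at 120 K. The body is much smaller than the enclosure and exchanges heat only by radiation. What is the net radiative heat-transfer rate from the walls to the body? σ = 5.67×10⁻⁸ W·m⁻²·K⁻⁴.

For a small grey body in a large enclosure: P_net = εσA(T_body⁴ − T_wall⁴).
A = 4πr² = 0.03398 m²; T_body⁴ − T_wall⁴ = 2.541×10⁷ − 2.074×10⁸ = -1.819×10⁸ K⁴.
|P_net| = 0.34·5.67×10⁻⁸·0.03398·1.819×10⁸.

P_net ≈ 0.119 W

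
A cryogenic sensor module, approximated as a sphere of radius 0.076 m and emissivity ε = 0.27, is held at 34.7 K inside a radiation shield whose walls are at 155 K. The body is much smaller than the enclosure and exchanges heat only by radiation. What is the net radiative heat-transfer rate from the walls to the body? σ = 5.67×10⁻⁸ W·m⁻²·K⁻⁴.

P_net ≈ 0.640 W

For a small grey body in a large enclosure: P_net = εσA(T_body⁴ − T_wall⁴).
A = 4πr² = 0.07258 m²; T_body⁴ − T_wall⁴ = 1.450×10⁶ − 5.772×10⁸ = -5.758×10⁸ K⁴.
|P_net| = 0.27·5.67×10⁻⁸·0.07258·5.758×10⁸.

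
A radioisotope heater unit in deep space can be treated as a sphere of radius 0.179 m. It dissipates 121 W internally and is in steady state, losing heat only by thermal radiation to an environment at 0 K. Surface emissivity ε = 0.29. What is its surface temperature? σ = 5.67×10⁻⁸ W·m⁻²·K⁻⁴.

Steady state: internal power = radiated power, P = εσA T⁴.
Radiating area A = 4πr² = 0.4026 m².
T⁴ = P/(εσA) = 121/(0.29·5.67×10⁻⁸·0.4026) = 1.828×10¹⁰ K⁴.
T = (1.828×10¹⁰)^(1/4).

T ≈ 368 K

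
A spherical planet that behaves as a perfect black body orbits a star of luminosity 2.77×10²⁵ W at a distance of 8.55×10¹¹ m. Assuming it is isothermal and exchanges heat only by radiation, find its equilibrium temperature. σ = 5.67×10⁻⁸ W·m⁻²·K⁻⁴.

T ≈ 60.4 K

First find the stellar flux at distance d: S = L/(4πd²) = 2.77×10²⁵/(4π·(8.55×10¹¹)²) = 3.015 W/m².
For an isothermal sphere, absorbed (1−a)S·πr² = emitted σ·4πr²·T⁴, so T⁴ = (1−a)S/(4σ).
T⁴ = 1.00·3.015/(4·5.67×10⁻⁸) = 1.330×10⁷ K⁴.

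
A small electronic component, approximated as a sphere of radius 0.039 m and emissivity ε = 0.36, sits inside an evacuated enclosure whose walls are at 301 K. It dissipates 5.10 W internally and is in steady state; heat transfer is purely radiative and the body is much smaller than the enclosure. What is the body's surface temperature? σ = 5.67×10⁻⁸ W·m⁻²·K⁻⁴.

T ≈ 382 K

For a small grey body in a large enclosure, net radiated power = εσA(T⁴ − T_w⁴).
Steady state: P = εσA(T⁴ − T_w⁴) with A = 4πr² = 0.01911 m².
T⁴ = P/(εσA) + T_w⁴ = 5.10/(0.36·5.67×10⁻⁸·0.01911) + (301)⁴
    = 1.307×10¹⁰ + 8.209×10⁹ = 2.128×10¹⁰ K⁴.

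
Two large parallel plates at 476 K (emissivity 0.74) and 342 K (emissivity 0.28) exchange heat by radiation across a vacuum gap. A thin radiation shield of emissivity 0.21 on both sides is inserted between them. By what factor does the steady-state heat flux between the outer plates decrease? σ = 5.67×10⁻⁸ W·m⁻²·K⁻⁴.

Without shield: q₀ = σΔ(T⁴)/(1/ε₁+1/ε₂−1) with denominator 3.923.
With shield the two gaps are in series; the resistances add: (1/ε₁+1/ε_s−1)+(1/ε_s+1/ε₂−1) = 5.113+7.333 = 12.45.
Heat-flux ratio q₀/q = 12.45/3.923.

factor ≈ 3.17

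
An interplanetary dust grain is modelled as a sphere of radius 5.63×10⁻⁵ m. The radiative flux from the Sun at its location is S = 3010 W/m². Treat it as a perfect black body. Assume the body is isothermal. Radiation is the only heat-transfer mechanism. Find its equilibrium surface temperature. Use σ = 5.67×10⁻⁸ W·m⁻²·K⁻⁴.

At equilibrium, absorbed power = emitted power.
Absorbing cross-section = πr² = 9.958×10⁻⁹ m²; emitting surface = 4πr² = 3.983×10⁻⁸ m² (ratio 4).
S·A_cross = εσ·A_surf·T⁴  ⇒  T⁴ = S/(4σ).
T⁴ = 1.00·3010/(4·5.67×10⁻⁸) = 1.327×10¹⁰ K⁴.
T = (1.327×10¹⁰)^(1/4).

T ≈ 339 K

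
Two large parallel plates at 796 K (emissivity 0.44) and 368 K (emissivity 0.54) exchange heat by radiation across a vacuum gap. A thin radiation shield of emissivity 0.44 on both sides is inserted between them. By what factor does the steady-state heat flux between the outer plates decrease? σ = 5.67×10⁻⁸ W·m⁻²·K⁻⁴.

factor ≈ 2.13

Without shield: q₀ = σΔ(T⁴)/(1/ε₁+1/ε₂−1) with denominator 3.125.
With shield the two gaps are in series; the resistances add: (1/ε₁+1/ε_s−1)+(1/ε_s+1/ε₂−1) = 3.545+3.125 = 6.670.
Heat-flux ratio q₀/q = 6.670/3.125.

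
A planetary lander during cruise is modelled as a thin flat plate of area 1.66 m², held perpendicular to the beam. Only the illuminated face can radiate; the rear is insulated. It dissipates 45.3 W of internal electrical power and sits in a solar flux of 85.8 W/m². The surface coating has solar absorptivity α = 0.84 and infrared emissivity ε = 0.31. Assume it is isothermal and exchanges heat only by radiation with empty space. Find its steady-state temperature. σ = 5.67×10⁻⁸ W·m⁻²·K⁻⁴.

At steady state, absorbed solar power + internal power = radiated power.
Absorbed: α·S·A_cross = 0.84·85.8·1.660 = 119.6 W (cross-section A).
Total input = 119.6 + 45.3 = 164.9 W.
Radiated: εσ·A_surf·T⁴ with A_surf = A = 1.660 m².
T⁴ = 164.9/(0.31·5.67×10⁻⁸·1.660) = 5.653×10⁹ K⁴.

T ≈ 274 K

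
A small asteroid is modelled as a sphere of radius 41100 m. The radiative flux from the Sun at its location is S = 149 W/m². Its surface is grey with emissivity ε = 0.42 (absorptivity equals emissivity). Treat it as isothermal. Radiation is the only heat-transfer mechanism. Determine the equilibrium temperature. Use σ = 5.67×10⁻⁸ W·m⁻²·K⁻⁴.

T ≈ 160 K

At equilibrium, absorbed power = emitted power.
Absorbing cross-section = πr² = 5.307×10⁹ m²; emitting surface = 4πr² = 2.123×10¹⁰ m² (ratio 4).
εS·A_cross = εσ·A_surf·T⁴  ⇒  T⁴ = S/(4σ)   (ε cancels).
T⁴ = 149/(4·5.67×10⁻⁸) = 6.570×10⁸ K⁴.
T = (6.570×10⁸)^(1/4).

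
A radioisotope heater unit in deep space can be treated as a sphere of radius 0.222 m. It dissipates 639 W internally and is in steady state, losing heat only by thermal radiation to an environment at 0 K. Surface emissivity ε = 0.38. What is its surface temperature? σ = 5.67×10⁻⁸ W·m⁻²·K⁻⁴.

Steady state: internal power = radiated power, P = εσA T⁴.
Radiating area A = 4πr² = 0.6193 m².
T⁴ = P/(εσA) = 639/(0.38·5.67×10⁻⁸·0.6193) = 4.789×10¹⁰ K⁴.
T = (4.789×10¹⁰)^(1/4).

T ≈ 468 K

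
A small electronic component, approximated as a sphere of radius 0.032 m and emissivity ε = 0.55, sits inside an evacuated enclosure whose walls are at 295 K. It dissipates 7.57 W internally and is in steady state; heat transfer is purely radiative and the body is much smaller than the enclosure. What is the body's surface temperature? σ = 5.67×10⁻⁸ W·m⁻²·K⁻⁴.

T ≈ 403 K

For a small grey body in a large enclosure, net radiated power = εσA(T⁴ − T_w⁴).
Steady state: P = εσA(T⁴ − T_w⁴) with A = 4πr² = 0.01287 m².
T⁴ = P/(εσA) + T_w⁴ = 7.57/(0.55·5.67×10⁻⁸·0.01287) + (295)⁴
    = 1.886×10¹⁰ + 7.573×10⁹ = 2.644×10¹⁰ K⁴.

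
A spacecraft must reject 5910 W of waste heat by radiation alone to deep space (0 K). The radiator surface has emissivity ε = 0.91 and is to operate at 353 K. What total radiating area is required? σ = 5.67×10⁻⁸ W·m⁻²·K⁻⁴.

P = εσA T⁴ ⇒ A = P/(εσT⁴).
T⁴ = 1.553×10¹⁰ K⁴.
A = 5910/(0.91 × 5.67×10⁻⁸ × 1.553×10¹⁰).

A ≈ 7.38 m²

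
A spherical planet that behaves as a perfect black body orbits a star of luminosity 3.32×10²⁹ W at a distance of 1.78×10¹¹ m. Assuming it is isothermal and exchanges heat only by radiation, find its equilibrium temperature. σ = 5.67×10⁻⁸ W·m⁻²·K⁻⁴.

T ≈ 1380 K

First find the stellar flux at distance d: S = L/(4πd²) = 3.32×10²⁹/(4π·(1.78×10¹¹)²) = 8.339×10⁵ W/m².
For an isothermal sphere, absorbed (1−a)S·πr² = emitted σ·4πr²·T⁴, so T⁴ = (1−a)S/(4σ).
T⁴ = 1.00·8.339×10⁵/(4·5.67×10⁻⁸) = 3.677×10¹² K⁴.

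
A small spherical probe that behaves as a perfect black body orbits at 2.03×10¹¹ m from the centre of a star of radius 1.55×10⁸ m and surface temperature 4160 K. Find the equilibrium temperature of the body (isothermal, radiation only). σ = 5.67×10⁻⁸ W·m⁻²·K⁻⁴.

The star's surface emits σT_*⁴; at distance d the flux is S = σT_*⁴(R_*/d)².
S = 5.67×10⁻⁸·(4160)⁴·(1.55×10⁸/2.03×10¹¹)² = 9.900 W/m².
For an isothermal sphere T⁴ = (1−a)S/(4σ) = 4.365×10⁷ K⁴.

T ≈ 81.3 K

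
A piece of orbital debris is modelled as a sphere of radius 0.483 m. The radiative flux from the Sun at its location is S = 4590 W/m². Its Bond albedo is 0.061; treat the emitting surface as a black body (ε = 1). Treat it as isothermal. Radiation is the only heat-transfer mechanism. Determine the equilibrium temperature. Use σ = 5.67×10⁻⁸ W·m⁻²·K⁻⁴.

T ≈ 371 K

At equilibrium, absorbed power = emitted power.
Absorbing cross-section = πr² = 0.7329 m²; emitting surface = 4πr² = 2.932 m² (ratio 4).
(1−a)S·A_cross = εσ·A_surf·T⁴  ⇒  T⁴ = (1−a)S/(4σ).
T⁴ = 0.939·4590/(4·5.67×10⁻⁸) = 1.900×10¹⁰ K⁴.
T = (1.900×10¹⁰)^(1/4).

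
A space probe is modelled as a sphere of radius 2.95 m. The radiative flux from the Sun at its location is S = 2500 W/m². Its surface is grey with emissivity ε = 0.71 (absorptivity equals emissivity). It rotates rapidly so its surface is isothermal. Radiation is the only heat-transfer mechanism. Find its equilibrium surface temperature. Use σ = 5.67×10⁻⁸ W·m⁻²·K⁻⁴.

At equilibrium, absorbed power = emitted power.
Absorbing cross-section = πr² = 27.34 m²; emitting surface = 4πr² = 109.4 m² (ratio 4).
εS·A_cross = εσ·A_surf·T⁴  ⇒  T⁴ = S/(4σ)   (ε cancels).
T⁴ = 2500/(4·5.67×10⁻⁸) = 1.102×10¹⁰ K⁴.
T = (1.102×10¹⁰)^(1/4).

T ≈ 324 K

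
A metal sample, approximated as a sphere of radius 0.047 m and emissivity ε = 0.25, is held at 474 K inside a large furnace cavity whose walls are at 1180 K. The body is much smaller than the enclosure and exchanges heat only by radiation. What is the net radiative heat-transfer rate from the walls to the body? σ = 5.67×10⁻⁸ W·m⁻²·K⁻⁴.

P_net ≈ 743 W

For a small grey body in a large enclosure: P_net = εσA(T_body⁴ − T_wall⁴).
A = 4πr² = 0.02776 m²; T_body⁴ − T_wall⁴ = 5.048×10¹⁰ − 1.939×10¹² = -1.888×10¹² K⁴.
|P_net| = 0.25·5.67×10⁻⁸·0.02776·1.888×10¹².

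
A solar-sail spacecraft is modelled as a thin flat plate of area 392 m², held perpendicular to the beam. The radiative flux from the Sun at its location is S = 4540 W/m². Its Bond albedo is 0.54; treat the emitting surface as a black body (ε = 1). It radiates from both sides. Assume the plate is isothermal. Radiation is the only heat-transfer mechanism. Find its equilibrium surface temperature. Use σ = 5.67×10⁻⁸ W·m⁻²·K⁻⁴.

At equilibrium, absorbed power = emitted power.
Absorbing cross-section = A = 392.0 m²; emitting surface = 2A = 784.0 m² (ratio 2).
(1−a)S·A_cross = εσ·A_surf·T⁴  ⇒  T⁴ = (1−a)S/(2σ).
T⁴ = 0.460·4540/(2·5.67×10⁻⁸) = 1.842×10¹⁰ K⁴.
T = (1.842×10¹⁰)^(1/4).

T ≈ 368 K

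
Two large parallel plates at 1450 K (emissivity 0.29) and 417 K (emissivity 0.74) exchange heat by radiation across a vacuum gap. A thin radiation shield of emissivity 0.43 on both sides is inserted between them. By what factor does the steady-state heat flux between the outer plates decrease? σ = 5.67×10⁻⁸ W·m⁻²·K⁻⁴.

factor ≈ 1.96

Without shield: q₀ = σΔ(T⁴)/(1/ε₁+1/ε₂−1) with denominator 3.800.
With shield the two gaps are in series; the resistances add: (1/ε₁+1/ε_s−1)+(1/ε_s+1/ε₂−1) = 4.774+2.677 = 7.451.
Heat-flux ratio q₀/q = 7.451/3.800.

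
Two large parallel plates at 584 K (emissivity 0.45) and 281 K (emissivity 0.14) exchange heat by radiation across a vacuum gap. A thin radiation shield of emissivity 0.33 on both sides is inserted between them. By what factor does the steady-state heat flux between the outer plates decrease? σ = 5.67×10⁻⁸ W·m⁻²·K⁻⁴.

factor ≈ 1.60

Without shield: q₀ = σΔ(T⁴)/(1/ε₁+1/ε₂−1) with denominator 8.365.
With shield the two gaps are in series; the resistances add: (1/ε₁+1/ε_s−1)+(1/ε_s+1/ε₂−1) = 4.253+9.173 = 13.43.
Heat-flux ratio q₀/q = 13.43/8.365.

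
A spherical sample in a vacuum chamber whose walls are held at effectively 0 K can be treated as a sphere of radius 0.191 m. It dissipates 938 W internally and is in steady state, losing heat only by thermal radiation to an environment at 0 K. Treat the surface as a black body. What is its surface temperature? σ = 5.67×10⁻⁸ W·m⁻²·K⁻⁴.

Steady state: internal power = radiated power, P = εσA T⁴.
Radiating area A = 4πr² = 0.4584 m².
T⁴ = P/(εσA) = 938/(1.0·5.67×10⁻⁸·0.4584) = 3.609×10¹⁰ K⁴.
T = (3.609×10¹⁰)^(1/4).

T ≈ 436 K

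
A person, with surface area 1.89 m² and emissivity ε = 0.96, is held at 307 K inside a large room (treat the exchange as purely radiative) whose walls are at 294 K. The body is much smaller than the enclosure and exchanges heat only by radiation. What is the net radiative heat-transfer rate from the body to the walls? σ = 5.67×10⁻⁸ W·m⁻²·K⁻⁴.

P_net ≈ 145 W

For a small grey body in a large enclosure: P_net = εσA(T_body⁴ − T_wall⁴).
A = 1.89 m²; T_body⁴ − T_wall⁴ = 8.883×10⁹ − 7.471×10⁹ = 1.412×10⁹ K⁴.
|P_net| = 0.96·5.67×10⁻⁸·1.890·1.412×10⁹.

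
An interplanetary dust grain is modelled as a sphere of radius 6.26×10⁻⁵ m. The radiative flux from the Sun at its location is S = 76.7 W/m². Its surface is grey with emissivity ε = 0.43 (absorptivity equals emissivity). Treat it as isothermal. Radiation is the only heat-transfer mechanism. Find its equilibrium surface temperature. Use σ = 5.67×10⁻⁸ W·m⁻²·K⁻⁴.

T ≈ 136 K

At equilibrium, absorbed power = emitted power.
Absorbing cross-section = πr² = 1.231×10⁻⁸ m²; emitting surface = 4πr² = 4.924×10⁻⁸ m² (ratio 4).
εS·A_cross = εσ·A_surf·T⁴  ⇒  T⁴ = S/(4σ)   (ε cancels).
T⁴ = 76.7/(4·5.67×10⁻⁸) = 3.382×10⁸ K⁴.
T = (3.382×10⁸)^(1/4).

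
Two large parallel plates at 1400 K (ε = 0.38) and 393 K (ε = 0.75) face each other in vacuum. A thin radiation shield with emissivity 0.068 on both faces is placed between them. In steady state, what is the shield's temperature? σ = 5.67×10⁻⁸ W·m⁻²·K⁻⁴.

T_s ≈ 1170 K

In steady state the net flux on the hot side equals that on the cold side.
σ(T₁⁴−T_s⁴)/D₁ = σ(T_s⁴−T₂⁴)/D₂, with D₁ = 1/ε₁+1/ε_s−1 = 16.34, D₂ = 1/ε_s+1/ε₂−1 = 15.04.
Solve for T_s⁴: T_s⁴ = (D₂·T₁⁴ + D₁·T₂⁴)/(D₁+D₂) = 1.854×10¹² K⁴.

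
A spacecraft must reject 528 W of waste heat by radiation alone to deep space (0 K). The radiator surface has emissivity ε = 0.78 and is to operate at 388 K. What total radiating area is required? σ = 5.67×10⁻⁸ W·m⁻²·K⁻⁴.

P = εσA T⁴ ⇒ A = P/(εσT⁴).
T⁴ = 2.266×10¹⁰ K⁴.
A = 528/(0.78 × 5.67×10⁻⁸ × 2.266×10¹⁰).

A ≈ 0.527 m²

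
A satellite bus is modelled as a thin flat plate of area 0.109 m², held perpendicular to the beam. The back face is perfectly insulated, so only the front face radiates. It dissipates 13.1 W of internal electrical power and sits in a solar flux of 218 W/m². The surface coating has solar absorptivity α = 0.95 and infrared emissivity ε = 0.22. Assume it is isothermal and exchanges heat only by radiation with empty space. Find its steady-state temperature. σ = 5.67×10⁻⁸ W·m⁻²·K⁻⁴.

T ≈ 402 K

At steady state, absorbed solar power + internal power = radiated power.
Absorbed: α·S·A_cross = 0.95·218·0.1090 = 22.57 W (cross-section A).
Total input = 22.57 + 13.1 = 35.67 W.
Radiated: εσ·A_surf·T⁴ with A_surf = A = 0.1090 m².
T⁴ = 35.67/(0.22·5.67×10⁻⁸·0.1090) = 2.624×10¹⁰ K⁴.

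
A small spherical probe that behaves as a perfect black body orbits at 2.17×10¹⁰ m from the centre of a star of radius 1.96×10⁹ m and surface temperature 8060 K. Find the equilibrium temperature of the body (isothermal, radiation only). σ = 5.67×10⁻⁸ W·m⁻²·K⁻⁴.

The star's surface emits σT_*⁴; at distance d the flux is S = σT_*⁴(R_*/d)².
S = 5.67×10⁻⁸·(8060)⁴·(1.96×10⁹/2.17×10¹⁰)² = 1.952×10⁶ W/m².
For an isothermal sphere T⁴ = (1−a)S/(4σ) = 8.607×10¹² K⁴.

T ≈ 1710 K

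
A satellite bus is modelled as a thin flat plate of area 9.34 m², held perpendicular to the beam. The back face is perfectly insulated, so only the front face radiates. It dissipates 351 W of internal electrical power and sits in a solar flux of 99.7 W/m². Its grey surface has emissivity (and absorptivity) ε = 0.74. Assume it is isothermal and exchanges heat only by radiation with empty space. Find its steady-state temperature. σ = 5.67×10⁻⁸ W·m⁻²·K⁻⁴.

At steady state, absorbed solar power + internal power = radiated power.
Absorbed: α·S·A_cross = 0.74·99.7·9.340 = 689.1 W (cross-section A).
Total input = 689.1 + 351 = 1040 W.
Radiated: εσ·A_surf·T⁴ with A_surf = A = 9.340 m².
T⁴ = 1040/(0.74·5.67×10⁻⁸·9.340) = 2.654×10⁹ K⁴.

T ≈ 227 K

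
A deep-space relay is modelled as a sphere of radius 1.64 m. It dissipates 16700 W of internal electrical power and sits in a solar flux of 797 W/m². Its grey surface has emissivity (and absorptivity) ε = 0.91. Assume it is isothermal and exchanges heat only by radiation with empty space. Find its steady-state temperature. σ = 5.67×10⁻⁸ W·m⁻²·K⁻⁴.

T ≈ 338 K

At steady state, absorbed solar power + internal power = radiated power.
Absorbed: α·S·A_cross = 0.91·797·8.450 = 6128 W (cross-section πr²).
Total input = 6128 + 16700 = 22830 W.
Radiated: εσ·A_surf·T⁴ with A_surf = 4πr² = 33.80 m².
T⁴ = 22830/(0.91·5.67×10⁻⁸·33.80) = 1.309×10¹⁰ K⁴.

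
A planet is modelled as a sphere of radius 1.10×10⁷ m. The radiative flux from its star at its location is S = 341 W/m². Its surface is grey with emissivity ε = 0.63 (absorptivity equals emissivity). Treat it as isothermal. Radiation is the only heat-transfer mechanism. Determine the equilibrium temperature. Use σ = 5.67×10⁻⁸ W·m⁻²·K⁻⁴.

At equilibrium, absorbed power = emitted power.
Absorbing cross-section = πr² = 3.801×10¹⁴ m²; emitting surface = 4πr² = 1.521×10¹⁵ m² (ratio 4).
εS·A_cross = εσ·A_surf·T⁴  ⇒  T⁴ = S/(4σ)   (ε cancels).
T⁴ = 341/(4·5.67×10⁻⁸) = 1.504×10⁹ K⁴.
T = (1.504×10⁹)^(1/4).

T ≈ 197 K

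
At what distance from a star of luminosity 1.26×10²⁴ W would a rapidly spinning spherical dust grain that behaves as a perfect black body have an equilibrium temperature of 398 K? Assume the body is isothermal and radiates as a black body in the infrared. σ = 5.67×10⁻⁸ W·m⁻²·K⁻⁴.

d ≈ 4.20×10⁹ m

For an isothermal black-emitting sphere, (1−a)S·πr² = σ·4πr²·T⁴ ⇒ S = 4σT⁴/(1−a).
S = 4·5.67×10⁻⁸·(398)⁴/1.00 = 5691 W/m².
Flux falls as S = L/(4πd²), so d = √(L/(4πS)) = √(1.26×10²⁴/(4π·5691)).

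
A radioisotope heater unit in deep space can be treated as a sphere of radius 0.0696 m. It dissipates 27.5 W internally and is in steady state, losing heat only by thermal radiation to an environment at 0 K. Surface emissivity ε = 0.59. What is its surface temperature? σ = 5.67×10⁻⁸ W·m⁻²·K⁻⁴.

T ≈ 341 K

Steady state: internal power = radiated power, P = εσA T⁴.
Radiating area A = 4πr² = 0.06087 m².
T⁴ = P/(εσA) = 27.5/(0.59·5.67×10⁻⁸·0.06087) = 1.350×10¹⁰ K⁴.
T = (1.350×10¹⁰)^(1/4).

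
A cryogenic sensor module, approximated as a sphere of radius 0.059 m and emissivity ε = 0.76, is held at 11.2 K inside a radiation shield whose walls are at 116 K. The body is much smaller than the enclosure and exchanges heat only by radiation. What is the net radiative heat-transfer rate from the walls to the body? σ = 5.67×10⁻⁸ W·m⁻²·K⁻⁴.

P_net ≈ 0.341 W

For a small grey body in a large enclosure: P_net = εσA(T_body⁴ − T_wall⁴).
A = 4πr² = 0.04374 m²; T_body⁴ − T_wall⁴ = 15740 − 1.811×10⁸ = -1.810×10⁸ K⁴.
|P_net| = 0.76·5.67×10⁻⁸·0.04374·1.810×10⁸.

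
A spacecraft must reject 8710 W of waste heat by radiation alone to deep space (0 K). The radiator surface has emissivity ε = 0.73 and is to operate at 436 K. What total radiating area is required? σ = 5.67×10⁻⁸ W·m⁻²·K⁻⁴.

P = εσA T⁴ ⇒ A = P/(εσT⁴).
T⁴ = 3.614×10¹⁰ K⁴.
A = 8710/(0.73 × 5.67×10⁻⁸ × 3.614×10¹⁰).

A ≈ 5.82 m²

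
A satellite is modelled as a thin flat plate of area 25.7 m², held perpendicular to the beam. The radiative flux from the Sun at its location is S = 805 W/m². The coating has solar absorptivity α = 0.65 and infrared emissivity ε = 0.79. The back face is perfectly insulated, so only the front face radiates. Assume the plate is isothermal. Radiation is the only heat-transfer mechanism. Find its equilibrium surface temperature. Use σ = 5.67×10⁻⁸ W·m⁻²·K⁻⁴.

T ≈ 329 K

At equilibrium, absorbed power = emitted power.
Absorbing cross-section = A = 25.70 m²; emitting surface = A = 25.70 m² (ratio 1).
αS·A_cross = εσ·A_surf·T⁴  ⇒  T⁴ = αS/(ε·1σ).
T⁴ = 0.650·805/(0.79·1·5.67×10⁻⁸) = 1.168×10¹⁰ K⁴.
T = (1.168×10¹⁰)^(1/4).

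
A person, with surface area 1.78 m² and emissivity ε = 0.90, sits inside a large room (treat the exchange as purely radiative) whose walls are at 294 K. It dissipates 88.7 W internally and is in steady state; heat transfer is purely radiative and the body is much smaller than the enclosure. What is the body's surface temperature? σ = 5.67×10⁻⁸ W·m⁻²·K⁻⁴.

For a small grey body in a large enclosure, net radiated power = εσA(T⁴ − T_w⁴).
Steady state: P = εσA(T⁴ − T_w⁴) with A = 1.78 m².
T⁴ = P/(εσA) + T_w⁴ = 88.7/(0.90·5.67×10⁻⁸·1.780) + (294)⁴
    = 9.765×10⁸ + 7.471×10⁹ = 8.448×10⁹ K⁴.

T ≈ 303 K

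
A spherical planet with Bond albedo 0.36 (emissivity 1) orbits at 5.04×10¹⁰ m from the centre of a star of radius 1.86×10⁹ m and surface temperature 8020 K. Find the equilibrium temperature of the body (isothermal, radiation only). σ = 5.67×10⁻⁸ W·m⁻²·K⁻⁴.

T ≈ 974 K

The star's surface emits σT_*⁴; at distance d the flux is S = σT_*⁴(R_*/d)².
S = 5.67×10⁻⁸·(8020)⁴·(1.86×10⁹/5.04×10¹⁰)² = 3.195×10⁵ W/m².
For an isothermal sphere T⁴ = (1−a)S/(4σ) = 9.015×10¹¹ K⁴.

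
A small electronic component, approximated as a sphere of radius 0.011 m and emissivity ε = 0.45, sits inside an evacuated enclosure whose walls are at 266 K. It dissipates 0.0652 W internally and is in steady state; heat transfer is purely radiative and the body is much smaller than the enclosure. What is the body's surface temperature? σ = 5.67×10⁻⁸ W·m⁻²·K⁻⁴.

For a small grey body in a large enclosure, net radiated power = εσA(T⁴ − T_w⁴).
Steady state: P = εσA(T⁴ − T_w⁴) with A = 4πr² = 0.001521 m².
T⁴ = P/(εσA) + T_w⁴ = 0.0652/(0.45·5.67×10⁻⁸·0.001521) + (266)⁴
    = 1.681×10⁹ + 5.006×10⁹ = 6.687×10⁹ K⁴.

T ≈ 286 K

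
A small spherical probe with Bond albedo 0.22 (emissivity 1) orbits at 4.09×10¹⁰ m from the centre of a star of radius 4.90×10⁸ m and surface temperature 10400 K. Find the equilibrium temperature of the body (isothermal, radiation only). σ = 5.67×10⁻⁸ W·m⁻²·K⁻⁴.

T ≈ 756 K

The star's surface emits σT_*⁴; at distance d the flux is S = σT_*⁴(R_*/d)².
S = 5.67×10⁻⁸·(10400)⁴·(4.90×10⁸/4.09×10¹⁰)² = 95210 W/m².
For an isothermal sphere T⁴ = (1−a)S/(4σ) = 3.274×10¹¹ K⁴.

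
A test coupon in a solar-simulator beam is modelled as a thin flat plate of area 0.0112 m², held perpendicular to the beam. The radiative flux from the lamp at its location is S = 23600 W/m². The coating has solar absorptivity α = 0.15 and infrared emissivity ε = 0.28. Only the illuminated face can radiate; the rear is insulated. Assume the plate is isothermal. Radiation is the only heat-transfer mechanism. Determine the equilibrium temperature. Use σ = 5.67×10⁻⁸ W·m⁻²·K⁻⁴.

At equilibrium, absorbed power = emitted power.
Absorbing cross-section = A = 0.01120 m²; emitting surface = A = 0.01120 m² (ratio 1).
αS·A_cross = εσ·A_surf·T⁴  ⇒  T⁴ = αS/(ε·1σ).
T⁴ = 0.150·23600/(0.28·1·5.67×10⁻⁸) = 2.230×10¹¹ K⁴.
T = (2.230×10¹¹)^(1/4).

T ≈ 687 K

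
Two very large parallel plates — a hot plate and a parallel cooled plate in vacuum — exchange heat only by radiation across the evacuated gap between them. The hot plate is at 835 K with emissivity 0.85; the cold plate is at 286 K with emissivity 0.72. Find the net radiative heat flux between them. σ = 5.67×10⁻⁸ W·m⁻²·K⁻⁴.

For two infinite grey parallel plates, q = σ(T₁⁴ − T₂⁴)/(1/ε₁ + 1/ε₂ − 1).
T₁⁴ − T₂⁴ = 4.861×10¹¹ − 6.691×10⁹ = 4.794×10¹¹ K⁴.
1/ε₁ + 1/ε₂ − 1 = 1.176 + 1.389 − 1 = 1.565.
q = 5.67×10⁻⁸ × 4.794×10¹¹ / 1.565.

q ≈ 17400 W/m²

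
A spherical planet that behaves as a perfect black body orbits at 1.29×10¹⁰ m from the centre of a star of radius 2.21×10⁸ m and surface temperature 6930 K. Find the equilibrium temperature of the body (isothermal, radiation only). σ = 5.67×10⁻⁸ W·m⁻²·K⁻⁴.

The star's surface emits σT_*⁴; at distance d the flux is S = σT_*⁴(R_*/d)².
S = 5.67×10⁻⁸·(6930)⁴·(2.21×10⁸/1.29×10¹⁰)² = 38380 W/m².
For an isothermal sphere T⁴ = (1−a)S/(4σ) = 1.692×10¹¹ K⁴.

T ≈ 641 K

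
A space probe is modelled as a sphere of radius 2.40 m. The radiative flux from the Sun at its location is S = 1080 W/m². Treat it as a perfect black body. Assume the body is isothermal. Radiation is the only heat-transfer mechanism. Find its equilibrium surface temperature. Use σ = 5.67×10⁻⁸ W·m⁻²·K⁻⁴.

At equilibrium, absorbed power = emitted power.
Absorbing cross-section = πr² = 18.10 m²; emitting surface = 4πr² = 72.38 m² (ratio 4).
S·A_cross = εσ·A_surf·T⁴  ⇒  T⁴ = S/(4σ).
T⁴ = 1.00·1080/(4·5.67×10⁻⁸) = 4.762×10⁹ K⁴.
T = (4.762×10⁹)^(1/4).

T ≈ 263 K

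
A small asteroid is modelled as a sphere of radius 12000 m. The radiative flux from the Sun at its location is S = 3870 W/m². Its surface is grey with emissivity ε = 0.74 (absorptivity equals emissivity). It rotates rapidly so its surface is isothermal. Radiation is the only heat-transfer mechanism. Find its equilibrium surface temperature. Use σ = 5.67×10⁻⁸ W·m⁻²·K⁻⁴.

T ≈ 361 K

At equilibrium, absorbed power = emitted power.
Absorbing cross-section = πr² = 4.524×10⁸ m²; emitting surface = 4πr² = 1.810×10⁹ m² (ratio 4).
εS·A_cross = εσ·A_surf·T⁴  ⇒  T⁴ = S/(4σ)   (ε cancels).
T⁴ = 3870/(4·5.67×10⁻⁸) = 1.706×10¹⁰ K⁴.
T = (1.706×10¹⁰)^(1/4).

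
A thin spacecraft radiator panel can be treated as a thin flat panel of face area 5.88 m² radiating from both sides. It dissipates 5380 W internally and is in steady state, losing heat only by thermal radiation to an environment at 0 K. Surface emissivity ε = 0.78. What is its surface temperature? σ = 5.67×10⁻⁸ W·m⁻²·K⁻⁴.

Steady state: internal power = radiated power, P = εσA T⁴.
Radiating area A = 2·5.88 = 11.76 m².
T⁴ = P/(εσA) = 5380/(0.78·5.67×10⁻⁸·11.76) = 1.034×10¹⁰ K⁴.
T = (1.034×10¹⁰)^(1/4).

T ≈ 319 K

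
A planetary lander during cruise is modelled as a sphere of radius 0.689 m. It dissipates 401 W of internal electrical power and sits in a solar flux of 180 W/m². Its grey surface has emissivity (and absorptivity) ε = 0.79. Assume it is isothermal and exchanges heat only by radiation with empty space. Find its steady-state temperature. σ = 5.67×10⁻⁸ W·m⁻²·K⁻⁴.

At steady state, absorbed solar power + internal power = radiated power.
Absorbed: α·S·A_cross = 0.79·180·1.491 = 212.1 W (cross-section πr²).
Total input = 212.1 + 401 = 613.1 W.
Radiated: εσ·A_surf·T⁴ with A_surf = 4πr² = 5.966 m².
T⁴ = 613.1/(0.79·5.67×10⁻⁸·5.966) = 2.294×10⁹ K⁴.

T ≈ 219 K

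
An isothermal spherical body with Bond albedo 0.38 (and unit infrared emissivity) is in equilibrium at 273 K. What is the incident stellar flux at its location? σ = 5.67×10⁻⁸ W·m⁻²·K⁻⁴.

(1−a)S·πr² = σ·4πr²·T⁴ ⇒ S = 4σT⁴/(1−a).
S = 4·5.67×10⁻⁸·5.555×10⁹/0.620.

S ≈ 2030 W/m²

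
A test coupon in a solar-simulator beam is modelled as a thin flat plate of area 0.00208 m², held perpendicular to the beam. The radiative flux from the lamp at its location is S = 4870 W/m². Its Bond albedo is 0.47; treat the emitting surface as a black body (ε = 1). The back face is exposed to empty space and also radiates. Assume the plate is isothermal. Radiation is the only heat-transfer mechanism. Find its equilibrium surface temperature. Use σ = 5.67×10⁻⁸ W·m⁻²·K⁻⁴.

At equilibrium, absorbed power = emitted power.
Absorbing cross-section = A = 0.002080 m²; emitting surface = 2A = 0.004160 m² (ratio 2).
(1−a)S·A_cross = εσ·A_surf·T⁴  ⇒  T⁴ = (1−a)S/(2σ).
T⁴ = 0.530·4870/(2·5.67×10⁻⁸) = 2.276×10¹⁰ K⁴.
T = (2.276×10¹⁰)^(1/4).

T ≈ 388 K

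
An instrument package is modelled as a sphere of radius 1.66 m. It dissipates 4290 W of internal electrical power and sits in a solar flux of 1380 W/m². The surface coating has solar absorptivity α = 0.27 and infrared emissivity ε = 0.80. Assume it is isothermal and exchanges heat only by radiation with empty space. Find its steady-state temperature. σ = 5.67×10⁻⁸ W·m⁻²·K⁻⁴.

T ≈ 263 K

At steady state, absorbed solar power + internal power = radiated power.
Absorbed: α·S·A_cross = 0.27·1380·8.657 = 3226 W (cross-section πr²).
Total input = 3226 + 4290 = 7516 W.
Radiated: εσ·A_surf·T⁴ with A_surf = 4πr² = 34.63 m².
T⁴ = 7516/(0.80·5.67×10⁻⁸·34.63) = 4.785×10⁹ K⁴.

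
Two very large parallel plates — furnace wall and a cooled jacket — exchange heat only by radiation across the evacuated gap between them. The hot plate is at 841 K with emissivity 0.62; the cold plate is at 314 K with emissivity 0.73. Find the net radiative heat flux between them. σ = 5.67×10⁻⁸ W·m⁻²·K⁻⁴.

For two infinite grey parallel plates, q = σ(T₁⁴ − T₂⁴)/(1/ε₁ + 1/ε₂ − 1).
T₁⁴ − T₂⁴ = 5.002×10¹¹ − 9.721×10⁹ = 4.905×10¹¹ K⁴.
1/ε₁ + 1/ε₂ − 1 = 1.613 + 1.370 − 1 = 1.983.
q = 5.67×10⁻⁸ × 4.905×10¹¹ / 1.983.

q ≈ 14000 W/m²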